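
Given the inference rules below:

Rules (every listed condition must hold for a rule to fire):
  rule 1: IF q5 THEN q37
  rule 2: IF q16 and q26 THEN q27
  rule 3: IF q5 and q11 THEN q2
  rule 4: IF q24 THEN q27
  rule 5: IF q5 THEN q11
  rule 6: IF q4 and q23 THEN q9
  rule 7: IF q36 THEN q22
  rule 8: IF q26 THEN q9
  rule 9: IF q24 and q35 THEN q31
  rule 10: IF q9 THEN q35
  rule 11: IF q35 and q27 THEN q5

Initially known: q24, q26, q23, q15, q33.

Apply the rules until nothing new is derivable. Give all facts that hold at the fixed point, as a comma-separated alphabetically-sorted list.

q11, q15, q2, q23, q24, q26, q27, q31, q33, q35, q37, q5, q9

Round 1 fires rule 4, rule 8, giving q27, q9.
Round 2 fires rule 10, giving q35.
Round 3 fires rule 9, rule 11, giving q31, q5.
Round 4 fires rule 1, rule 5, giving q37, q11.
Round 5 fires rule 3, giving q2.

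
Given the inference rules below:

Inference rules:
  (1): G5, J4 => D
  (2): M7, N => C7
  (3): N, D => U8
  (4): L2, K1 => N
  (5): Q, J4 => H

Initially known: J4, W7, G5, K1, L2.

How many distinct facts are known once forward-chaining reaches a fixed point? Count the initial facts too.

[1] (1) [G5, J4 => D]; (4) [L2, K1 => N]. ⇒ new: D, N.
[2] (3) [N, D => U8]. ⇒ new: U8.
Closure: {D, G5, J4, K1, L2, N, U8, W7} — 8 facts.

8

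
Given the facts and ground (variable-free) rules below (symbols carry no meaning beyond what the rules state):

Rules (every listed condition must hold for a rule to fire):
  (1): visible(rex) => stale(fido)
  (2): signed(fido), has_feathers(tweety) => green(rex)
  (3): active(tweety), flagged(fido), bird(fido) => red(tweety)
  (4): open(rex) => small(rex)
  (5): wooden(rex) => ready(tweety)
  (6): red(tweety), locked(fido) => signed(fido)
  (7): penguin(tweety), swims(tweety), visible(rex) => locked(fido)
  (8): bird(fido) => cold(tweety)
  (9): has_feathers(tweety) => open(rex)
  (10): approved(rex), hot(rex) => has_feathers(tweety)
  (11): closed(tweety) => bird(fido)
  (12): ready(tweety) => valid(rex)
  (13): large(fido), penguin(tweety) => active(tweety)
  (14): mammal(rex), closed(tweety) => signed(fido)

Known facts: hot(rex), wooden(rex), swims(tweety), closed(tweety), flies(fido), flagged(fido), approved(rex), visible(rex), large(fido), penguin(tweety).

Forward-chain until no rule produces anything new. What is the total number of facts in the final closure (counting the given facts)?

23

Round 1 — (1), (5), (7), (10), (11), (13), derive stale(fido), ready(tweety), locked(fido), has_feathers(tweety), bird(fido), active(tweety).
Round 2 — (3), (8), (9), (12), derive red(tweety), cold(tweety), open(rex), valid(rex).
Round 3 — (4), (6), derive small(rex), signed(fido).
Round 4 — (2), derive green(rex).
Closure: {active(tweety), approved(rex), bird(fido), closed(tweety), cold(tweety), flagged(fido), flies(fido), green(rex), has_feathers(tweety), hot(rex), large(fido), locked(fido), open(rex), penguin(tweety), ready(tweety), red(tweety), signed(fido), small(rex), stale(fido), swims(tweety), valid(rex), visible(rex), wooden(rex)} — 23 facts.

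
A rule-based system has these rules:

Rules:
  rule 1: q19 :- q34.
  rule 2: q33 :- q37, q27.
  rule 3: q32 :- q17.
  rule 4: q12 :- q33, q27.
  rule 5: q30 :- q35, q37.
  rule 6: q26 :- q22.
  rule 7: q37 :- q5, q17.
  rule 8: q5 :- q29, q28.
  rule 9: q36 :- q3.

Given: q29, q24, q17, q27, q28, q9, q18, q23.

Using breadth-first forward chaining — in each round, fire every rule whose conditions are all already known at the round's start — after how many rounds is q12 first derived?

4

[1] rule 3 [q32 :- q17.]; rule 8 [q5 :- q29, q28.]. ⇒ new: q32, q5.
[2] rule 7 [q37 :- q5, q17.]. ⇒ new: q37.
[3] rule 2 [q33 :- q37, q27.]. ⇒ new: q33.
[4] rule 4 [q12 :- q33, q27.]. ⇒ new: q12.
q12 first appears in round 4.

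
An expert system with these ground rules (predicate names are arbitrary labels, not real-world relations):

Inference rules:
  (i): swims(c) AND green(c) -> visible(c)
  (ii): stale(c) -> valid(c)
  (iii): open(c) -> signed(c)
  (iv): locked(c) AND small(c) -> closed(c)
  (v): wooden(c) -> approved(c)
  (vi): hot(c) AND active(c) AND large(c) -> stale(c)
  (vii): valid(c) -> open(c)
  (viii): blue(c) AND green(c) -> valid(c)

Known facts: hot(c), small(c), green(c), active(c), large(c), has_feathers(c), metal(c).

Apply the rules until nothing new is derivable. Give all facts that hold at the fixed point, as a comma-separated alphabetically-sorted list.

active(c), green(c), has_feathers(c), hot(c), large(c), metal(c), open(c), signed(c), small(c), stale(c), valid(c)

[1] (vi) [hot(c) AND active(c) AND large(c) -> stale(c)]. ⇒ new: stale(c).
[2] (ii) [stale(c) -> valid(c)]. ⇒ new: valid(c).
[3] (vii) [valid(c) -> open(c)]. ⇒ new: open(c).
[4] (iii) [open(c) -> signed(c)]. ⇒ new: signed(c).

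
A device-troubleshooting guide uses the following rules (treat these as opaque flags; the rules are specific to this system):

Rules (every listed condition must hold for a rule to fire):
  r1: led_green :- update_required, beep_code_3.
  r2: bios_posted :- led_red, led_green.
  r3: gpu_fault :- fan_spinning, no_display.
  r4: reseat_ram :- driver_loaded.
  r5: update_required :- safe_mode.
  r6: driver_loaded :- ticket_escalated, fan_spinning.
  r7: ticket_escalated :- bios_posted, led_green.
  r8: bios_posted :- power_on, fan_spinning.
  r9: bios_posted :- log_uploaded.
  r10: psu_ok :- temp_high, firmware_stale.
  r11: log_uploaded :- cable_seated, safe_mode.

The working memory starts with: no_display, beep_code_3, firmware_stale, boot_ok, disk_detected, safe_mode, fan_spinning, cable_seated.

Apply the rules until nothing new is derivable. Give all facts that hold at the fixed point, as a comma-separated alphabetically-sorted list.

beep_code_3, bios_posted, boot_ok, cable_seated, disk_detected, driver_loaded, fan_spinning, firmware_stale, gpu_fault, led_green, log_uploaded, no_display, reseat_ram, safe_mode, ticket_escalated, update_required

Round 1: r3 [gpu_fault :- fan_spinning, no_display.]; r5 [update_required :- safe_mode.]; r11 [log_uploaded :- cable_seated, safe_mode.]. New: gpu_fault, update_required, log_uploaded.
Round 2: r1 [led_green :- update_required, beep_code_3.]; r9 [bios_posted :- log_uploaded.]. New: led_green, bios_posted.
Round 3: r7 [ticket_escalated :- bios_posted, led_green.]. New: ticket_escalated.
Round 4: r6 [driver_loaded :- ticket_escalated, fan_spinning.]. New: driver_loaded.
Round 5: r4 [reseat_ram :- driver_loaded.]. New: reseat_ram.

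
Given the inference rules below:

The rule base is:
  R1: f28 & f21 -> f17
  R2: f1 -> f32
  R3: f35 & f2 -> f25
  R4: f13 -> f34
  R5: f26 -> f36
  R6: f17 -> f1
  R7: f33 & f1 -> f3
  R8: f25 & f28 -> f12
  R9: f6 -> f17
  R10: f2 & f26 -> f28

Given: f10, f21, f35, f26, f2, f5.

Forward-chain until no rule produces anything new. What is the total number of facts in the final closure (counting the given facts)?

Round 1: R3 [f35 & f2 -> f25]; R5 [f26 -> f36]; R10 [f2 & f26 -> f28]. Adds f25, f36, f28.
Round 2: R1 [f28 & f21 -> f17]; R8 [f25 & f28 -> f12]. Adds f17, f12.
Round 3: R6 [f17 -> f1]. Adds f1.
Round 4: R2 [f1 -> f32]. Adds f32.
Closure: {f1, f10, f12, f17, f2, f21, f25, f26, f28, f32, f35, f36, f5} — 13 facts.

13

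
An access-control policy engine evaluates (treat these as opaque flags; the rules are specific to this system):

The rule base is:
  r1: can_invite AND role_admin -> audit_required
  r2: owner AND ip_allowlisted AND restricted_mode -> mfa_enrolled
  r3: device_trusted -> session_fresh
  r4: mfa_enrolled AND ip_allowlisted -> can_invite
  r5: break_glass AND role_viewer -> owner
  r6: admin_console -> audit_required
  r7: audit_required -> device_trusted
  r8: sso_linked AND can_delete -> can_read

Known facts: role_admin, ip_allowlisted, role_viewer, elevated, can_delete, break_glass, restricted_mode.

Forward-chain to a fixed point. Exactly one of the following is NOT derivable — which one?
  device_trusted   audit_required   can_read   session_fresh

Round 1: r5 [break_glass AND role_viewer -> owner]. Adds owner.
Round 2: r2 [owner AND ip_allowlisted AND restricted_mode -> mfa_enrolled]. Adds mfa_enrolled.
Round 3: r4 [mfa_enrolled AND ip_allowlisted -> can_invite]. Adds can_invite.
Round 4: r1 [can_invite AND role_admin -> audit_required]. Adds audit_required.
Round 5: r7 [audit_required -> device_trusted]. Adds device_trusted.
Round 6: r3 [device_trusted -> session_fresh]. Adds session_fresh.
Derived: session_fresh (round 6), device_trusted (round 5), audit_required (round 4). can_read never appears in any round.

can_read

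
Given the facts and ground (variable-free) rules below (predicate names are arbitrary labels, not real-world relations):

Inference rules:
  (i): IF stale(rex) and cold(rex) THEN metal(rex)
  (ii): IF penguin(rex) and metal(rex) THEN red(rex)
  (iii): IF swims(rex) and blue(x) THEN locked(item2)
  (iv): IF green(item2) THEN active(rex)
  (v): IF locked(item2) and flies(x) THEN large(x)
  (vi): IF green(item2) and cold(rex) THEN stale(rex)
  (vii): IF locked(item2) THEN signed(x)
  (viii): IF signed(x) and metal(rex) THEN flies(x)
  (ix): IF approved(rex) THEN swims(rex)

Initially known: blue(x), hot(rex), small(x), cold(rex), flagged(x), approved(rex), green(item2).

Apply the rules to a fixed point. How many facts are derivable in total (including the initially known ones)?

15

Round 1: (iv) [IF green(item2) THEN active(rex)]; (vi) [IF green(item2) and cold(rex) THEN stale(rex)]; (ix) [IF approved(rex) THEN swims(rex)]. Adds active(rex), stale(rex), swims(rex).
Round 2: (i) [IF stale(rex) and cold(rex) THEN metal(rex)]; (iii) [IF swims(rex) and blue(x) THEN locked(item2)]. Adds metal(rex), locked(item2).
Round 3: (vii) [IF locked(item2) THEN signed(x)]. Adds signed(x).
Round 4: (viii) [IF signed(x) and metal(rex) THEN flies(x)]. Adds flies(x).
Round 5: (v) [IF locked(item2) and flies(x) THEN large(x)]. Adds large(x).
Closure: {active(rex), approved(rex), blue(x), cold(rex), flagged(x), flies(x), green(item2), hot(rex), large(x), locked(item2), metal(rex), signed(x), small(x), stale(rex), swims(rex)} — 15 facts.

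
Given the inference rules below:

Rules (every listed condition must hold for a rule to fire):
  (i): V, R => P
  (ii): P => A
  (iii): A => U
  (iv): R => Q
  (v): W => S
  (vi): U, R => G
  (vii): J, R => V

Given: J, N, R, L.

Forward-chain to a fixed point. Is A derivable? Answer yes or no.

Round 1: (iv) [R => Q]; (vii) [J, R => V]. New: Q, V.
Round 2: (i) [V, R => P]. New: P.
Round 3: (ii) [P => A]. New: A.
Round 4: (iii) [A => U]. New: U.
Round 5: (vi) [U, R => G]. New: G.
A appears in round 3, so it is derivable.

yes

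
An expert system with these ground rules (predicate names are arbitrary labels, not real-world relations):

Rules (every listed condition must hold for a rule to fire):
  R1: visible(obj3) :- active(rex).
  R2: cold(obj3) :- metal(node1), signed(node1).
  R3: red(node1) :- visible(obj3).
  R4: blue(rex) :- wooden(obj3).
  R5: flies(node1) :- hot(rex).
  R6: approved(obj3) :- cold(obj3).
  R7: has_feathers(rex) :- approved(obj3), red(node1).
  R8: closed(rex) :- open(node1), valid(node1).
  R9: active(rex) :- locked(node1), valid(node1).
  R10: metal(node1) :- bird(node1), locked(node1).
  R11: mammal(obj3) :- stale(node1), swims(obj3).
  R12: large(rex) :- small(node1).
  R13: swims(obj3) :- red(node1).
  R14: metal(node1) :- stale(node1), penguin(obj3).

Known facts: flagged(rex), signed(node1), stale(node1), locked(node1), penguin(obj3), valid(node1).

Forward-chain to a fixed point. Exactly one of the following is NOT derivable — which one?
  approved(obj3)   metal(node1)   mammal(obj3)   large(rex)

Round 1 fires R9, R14, giving active(rex), metal(node1).
Round 2 fires R1, R2, giving visible(obj3), cold(obj3).
Round 3 fires R3, R6, giving red(node1), approved(obj3).
Round 4 fires R7, R13, giving has_feathers(rex), swims(obj3).
Round 5 fires R11, giving mammal(obj3).
Derived: approved(obj3) (round 3), mammal(obj3) (round 5), metal(node1) (round 1). large(rex) never appears in any round.

large(rex)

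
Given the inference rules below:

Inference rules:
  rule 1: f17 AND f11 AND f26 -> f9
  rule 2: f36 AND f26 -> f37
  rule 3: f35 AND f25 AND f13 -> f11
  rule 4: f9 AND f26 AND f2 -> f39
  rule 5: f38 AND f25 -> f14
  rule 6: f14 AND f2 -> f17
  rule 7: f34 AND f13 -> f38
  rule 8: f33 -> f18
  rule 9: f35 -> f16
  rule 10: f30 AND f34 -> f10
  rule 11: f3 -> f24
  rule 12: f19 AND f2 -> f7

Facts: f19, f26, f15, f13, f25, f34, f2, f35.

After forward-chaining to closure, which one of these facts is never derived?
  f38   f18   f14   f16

f18

Round 1 fires rule 3, rule 7, rule 9, rule 12, giving f11, f38, f16, f7.
Round 2 fires rule 5, giving f14.
Round 3 fires rule 6, giving f17.
Round 4 fires rule 1, giving f9.
Round 5 fires rule 4, giving f39.
Derived: f16 (round 1), f38 (round 1), f14 (round 2). f18 never appears in any round.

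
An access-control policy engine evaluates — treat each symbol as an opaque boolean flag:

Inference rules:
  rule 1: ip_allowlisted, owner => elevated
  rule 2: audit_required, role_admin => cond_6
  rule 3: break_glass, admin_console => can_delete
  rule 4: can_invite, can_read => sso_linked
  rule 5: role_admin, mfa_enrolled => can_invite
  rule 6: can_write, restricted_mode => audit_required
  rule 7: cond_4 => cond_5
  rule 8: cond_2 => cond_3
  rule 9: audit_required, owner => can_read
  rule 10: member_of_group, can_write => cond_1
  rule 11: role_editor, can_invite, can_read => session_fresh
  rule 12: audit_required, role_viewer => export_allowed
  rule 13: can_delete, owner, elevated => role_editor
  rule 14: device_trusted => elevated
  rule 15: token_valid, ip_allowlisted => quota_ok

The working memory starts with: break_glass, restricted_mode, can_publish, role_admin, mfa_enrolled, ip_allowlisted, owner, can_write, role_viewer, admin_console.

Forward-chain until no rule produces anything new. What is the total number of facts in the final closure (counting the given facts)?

20

Round 1 fires rule 1, rule 3, rule 5, rule 6, giving elevated, can_delete, can_invite, audit_required.
Round 2 fires rule 2, rule 9, rule 12, rule 13, giving cond_6, can_read, export_allowed, role_editor.
Round 3 fires rule 4, rule 11, giving sso_linked, session_fresh.
Closure: {admin_console, audit_required, break_glass, can_delete, can_invite, can_publish, can_read, can_write, cond_6, elevated, export_allowed, ip_allowlisted, mfa_enrolled, owner, restricted_mode, role_admin, role_editor, role_viewer, session_fresh, sso_linked} — 20 facts.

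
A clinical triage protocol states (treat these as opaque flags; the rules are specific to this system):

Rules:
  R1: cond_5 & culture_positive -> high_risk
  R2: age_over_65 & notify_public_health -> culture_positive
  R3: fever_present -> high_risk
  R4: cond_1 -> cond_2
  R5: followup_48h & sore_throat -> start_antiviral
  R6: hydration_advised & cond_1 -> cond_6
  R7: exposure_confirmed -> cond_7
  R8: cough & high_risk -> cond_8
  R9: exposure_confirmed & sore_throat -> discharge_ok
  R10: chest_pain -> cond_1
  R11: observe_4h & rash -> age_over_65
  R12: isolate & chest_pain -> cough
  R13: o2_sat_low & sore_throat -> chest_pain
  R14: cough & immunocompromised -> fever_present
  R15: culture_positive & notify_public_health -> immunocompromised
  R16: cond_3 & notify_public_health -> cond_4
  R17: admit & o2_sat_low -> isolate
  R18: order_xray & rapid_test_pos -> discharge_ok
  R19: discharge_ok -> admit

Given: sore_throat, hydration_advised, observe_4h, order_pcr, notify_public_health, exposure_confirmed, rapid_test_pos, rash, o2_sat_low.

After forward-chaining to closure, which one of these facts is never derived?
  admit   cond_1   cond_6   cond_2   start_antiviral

Round 1 fires R7, R9, R11, R13, giving cond_7, discharge_ok, age_over_65, chest_pain.
Round 2 fires R2, R10, R19, giving culture_positive, cond_1, admit.
Round 3 fires R4, R6, R15, R17, giving cond_2, cond_6, immunocompromised, isolate.
Round 4 fires R12, giving cough.
Round 5 fires R14, giving fever_present.
Round 6 fires R3, giving high_risk.
Round 7 fires R8, giving cond_8.
Derived: admit (round 2), cond_2 (round 3), cond_1 (round 2), cond_6 (round 3). start_antiviral never appears in any round.

start_antiviral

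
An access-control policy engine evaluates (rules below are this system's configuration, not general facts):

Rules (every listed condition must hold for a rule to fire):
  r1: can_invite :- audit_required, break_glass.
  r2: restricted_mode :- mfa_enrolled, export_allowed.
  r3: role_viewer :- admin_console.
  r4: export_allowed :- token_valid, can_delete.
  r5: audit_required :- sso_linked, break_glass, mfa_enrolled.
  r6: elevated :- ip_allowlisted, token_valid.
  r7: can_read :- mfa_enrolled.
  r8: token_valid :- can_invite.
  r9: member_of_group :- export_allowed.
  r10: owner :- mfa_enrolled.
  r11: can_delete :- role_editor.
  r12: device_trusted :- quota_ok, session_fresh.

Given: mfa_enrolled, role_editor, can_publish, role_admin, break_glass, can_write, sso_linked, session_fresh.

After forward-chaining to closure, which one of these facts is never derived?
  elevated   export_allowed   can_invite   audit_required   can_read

[1] r5 [audit_required :- sso_linked, break_glass, mfa_enrolled.]; r7 [can_read :- mfa_enrolled.]; r10 [owner :- mfa_enrolled.]; r11 [can_delete :- role_editor.]. ⇒ new: audit_required, can_read, owner, can_delete.
[2] r1 [can_invite :- audit_required, break_glass.]. ⇒ new: can_invite.
[3] r8 [token_valid :- can_invite.]. ⇒ new: token_valid.
[4] r4 [export_allowed :- token_valid, can_delete.]. ⇒ new: export_allowed.
[5] r2 [restricted_mode :- mfa_enrolled, export_allowed.]; r9 [member_of_group :- export_allowed.]. ⇒ new: restricted_mode, member_of_group.
Derived: audit_required (round 1), export_allowed (round 4), can_invite (round 2), can_read (round 1). elevated never appears in any round.

elevated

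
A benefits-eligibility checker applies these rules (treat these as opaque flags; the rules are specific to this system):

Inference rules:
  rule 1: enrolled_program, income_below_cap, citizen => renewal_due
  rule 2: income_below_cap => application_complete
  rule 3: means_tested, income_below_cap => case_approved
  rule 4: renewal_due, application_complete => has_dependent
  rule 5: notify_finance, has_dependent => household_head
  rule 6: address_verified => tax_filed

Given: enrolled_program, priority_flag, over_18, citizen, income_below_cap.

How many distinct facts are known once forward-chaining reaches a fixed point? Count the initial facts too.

Round 1: rule 1 [enrolled_program, income_below_cap, citizen => renewal_due]; rule 2 [income_below_cap => application_complete]. Adds renewal_due, application_complete.
Round 2: rule 4 [renewal_due, application_complete => has_dependent]. Adds has_dependent.
Closure: {application_complete, citizen, enrolled_program, has_dependent, income_below_cap, over_18, priority_flag, renewal_due} — 8 facts.

8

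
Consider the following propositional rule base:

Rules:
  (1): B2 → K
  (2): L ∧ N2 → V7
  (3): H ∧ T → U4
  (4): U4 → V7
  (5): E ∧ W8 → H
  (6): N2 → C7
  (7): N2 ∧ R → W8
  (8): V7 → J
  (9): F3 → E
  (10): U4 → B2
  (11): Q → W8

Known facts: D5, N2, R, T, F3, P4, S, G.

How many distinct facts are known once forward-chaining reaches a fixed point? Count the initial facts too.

Round 1 fires (6), (7), (9), giving C7, W8, E.
Round 2 fires (5), giving H.
Round 3 fires (3), giving U4.
Round 4 fires (4), (10), giving V7, B2.
Round 5 fires (1), (8), giving K, J.
Closure: {B2, C7, D5, E, F3, G, H, J, K, N2, P4, R, S, T, U4, V7, W8} — 17 facts.

17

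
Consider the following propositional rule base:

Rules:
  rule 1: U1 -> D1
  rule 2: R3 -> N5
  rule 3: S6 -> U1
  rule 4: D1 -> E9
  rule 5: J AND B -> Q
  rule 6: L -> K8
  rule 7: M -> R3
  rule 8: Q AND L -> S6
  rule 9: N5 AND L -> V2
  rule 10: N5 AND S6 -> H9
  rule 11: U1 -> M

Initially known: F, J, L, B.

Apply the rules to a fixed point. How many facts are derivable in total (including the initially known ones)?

15

Round 1: rule 5 [J AND B -> Q]; rule 6 [L -> K8]. Adds Q, K8.
Round 2: rule 8 [Q AND L -> S6]. Adds S6.
Round 3: rule 3 [S6 -> U1]. Adds U1.
Round 4: rule 1 [U1 -> D1]; rule 11 [U1 -> M]. Adds D1, M.
Round 5: rule 4 [D1 -> E9]; rule 7 [M -> R3]. Adds E9, R3.
Round 6: rule 2 [R3 -> N5]. Adds N5.
Round 7: rule 9 [N5 AND L -> V2]; rule 10 [N5 AND S6 -> H9]. Adds V2, H9.
Closure: {B, D1, E9, F, H9, J, K8, L, M, N5, Q, R3, S6, U1, V2} — 15 facts.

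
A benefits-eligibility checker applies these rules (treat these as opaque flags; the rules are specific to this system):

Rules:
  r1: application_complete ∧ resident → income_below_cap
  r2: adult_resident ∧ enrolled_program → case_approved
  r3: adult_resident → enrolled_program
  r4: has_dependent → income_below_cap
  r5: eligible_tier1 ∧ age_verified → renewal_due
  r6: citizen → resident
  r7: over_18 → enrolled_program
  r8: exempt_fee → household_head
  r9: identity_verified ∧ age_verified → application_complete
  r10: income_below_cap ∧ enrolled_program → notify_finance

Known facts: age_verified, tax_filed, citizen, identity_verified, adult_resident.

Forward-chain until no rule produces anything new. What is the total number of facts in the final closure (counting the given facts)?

11

[1] r3 [adult_resident → enrolled_program]; r6 [citizen → resident]; r9 [identity_verified ∧ age_verified → application_complete]. ⇒ new: enrolled_program, resident, application_complete.
[2] r1 [application_complete ∧ resident → income_below_cap]; r2 [adult_resident ∧ enrolled_program → case_approved]. ⇒ new: income_below_cap, case_approved.
[3] r10 [income_below_cap ∧ enrolled_program → notify_finance]. ⇒ new: notify_finance.
Closure: {adult_resident, age_verified, application_complete, case_approved, citizen, enrolled_program, identity_verified, income_below_cap, notify_finance, resident, tax_filed} — 11 facts.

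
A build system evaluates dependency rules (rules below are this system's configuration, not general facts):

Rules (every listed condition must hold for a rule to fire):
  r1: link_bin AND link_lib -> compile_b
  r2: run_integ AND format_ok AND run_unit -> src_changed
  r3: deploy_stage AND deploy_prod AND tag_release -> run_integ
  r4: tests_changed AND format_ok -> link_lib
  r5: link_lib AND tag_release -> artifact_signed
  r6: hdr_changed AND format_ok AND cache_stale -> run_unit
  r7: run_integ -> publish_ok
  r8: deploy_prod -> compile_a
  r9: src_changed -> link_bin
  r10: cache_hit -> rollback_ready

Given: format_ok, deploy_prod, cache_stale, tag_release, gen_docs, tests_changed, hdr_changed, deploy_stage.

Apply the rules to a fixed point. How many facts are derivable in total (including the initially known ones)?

17

Round 1 fires r3, r4, r6, r8, giving run_integ, link_lib, run_unit, compile_a.
Round 2 fires r2, r5, r7, giving src_changed, artifact_signed, publish_ok.
Round 3 fires r9, giving link_bin.
Round 4 fires r1, giving compile_b.
Closure: {artifact_signed, cache_stale, compile_a, compile_b, deploy_prod, deploy_stage, format_ok, gen_docs, hdr_changed, link_bin, link_lib, publish_ok, run_integ, run_unit, src_changed, tag_release, tests_changed} — 17 facts.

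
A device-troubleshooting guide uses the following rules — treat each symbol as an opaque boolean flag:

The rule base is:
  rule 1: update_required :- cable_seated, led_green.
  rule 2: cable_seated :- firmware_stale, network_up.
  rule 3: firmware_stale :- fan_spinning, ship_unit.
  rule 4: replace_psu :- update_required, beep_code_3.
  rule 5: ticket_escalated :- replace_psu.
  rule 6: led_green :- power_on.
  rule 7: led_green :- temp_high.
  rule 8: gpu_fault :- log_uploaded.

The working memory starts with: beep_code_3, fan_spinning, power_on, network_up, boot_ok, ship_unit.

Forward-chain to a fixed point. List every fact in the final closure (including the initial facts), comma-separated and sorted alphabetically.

beep_code_3, boot_ok, cable_seated, fan_spinning, firmware_stale, led_green, network_up, power_on, replace_psu, ship_unit, ticket_escalated, update_required

Round 1: rule 3 [firmware_stale :- fan_spinning, ship_unit.]; rule 6 [led_green :- power_on.]. Adds firmware_stale, led_green.
Round 2: rule 2 [cable_seated :- firmware_stale, network_up.]. Adds cable_seated.
Round 3: rule 1 [update_required :- cable_seated, led_green.]. Adds update_required.
Round 4: rule 4 [replace_psu :- update_required, beep_code_3.]. Adds replace_psu.
Round 5: rule 5 [ticket_escalated :- replace_psu.]. Adds ticket_escalated.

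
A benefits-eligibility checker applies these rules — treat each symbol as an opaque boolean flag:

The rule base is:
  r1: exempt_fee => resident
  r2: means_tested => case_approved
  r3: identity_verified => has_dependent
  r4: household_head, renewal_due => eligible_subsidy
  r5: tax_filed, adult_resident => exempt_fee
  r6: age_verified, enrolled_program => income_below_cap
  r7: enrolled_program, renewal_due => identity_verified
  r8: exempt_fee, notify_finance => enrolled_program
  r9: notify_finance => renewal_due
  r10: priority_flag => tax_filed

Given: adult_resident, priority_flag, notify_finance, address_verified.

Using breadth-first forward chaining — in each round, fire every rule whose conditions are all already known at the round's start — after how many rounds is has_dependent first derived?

5

Round 1: r9 [notify_finance => renewal_due]; r10 [priority_flag => tax_filed]. New: renewal_due, tax_filed.
Round 2: r5 [tax_filed, adult_resident => exempt_fee]. New: exempt_fee.
Round 3: r1 [exempt_fee => resident]; r8 [exempt_fee, notify_finance => enrolled_program]. New: resident, enrolled_program.
Round 4: r7 [enrolled_program, renewal_due => identity_verified]. New: identity_verified.
Round 5: r3 [identity_verified => has_dependent]. New: has_dependent.
has_dependent first appears in round 5.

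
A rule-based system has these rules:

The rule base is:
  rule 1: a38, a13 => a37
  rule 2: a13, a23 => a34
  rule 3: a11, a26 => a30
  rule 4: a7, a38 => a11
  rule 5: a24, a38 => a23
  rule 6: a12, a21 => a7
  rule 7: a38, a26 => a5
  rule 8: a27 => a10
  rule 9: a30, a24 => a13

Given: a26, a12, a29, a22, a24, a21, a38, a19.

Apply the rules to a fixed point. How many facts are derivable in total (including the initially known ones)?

Round 1: rule 5 [a24, a38 => a23]; rule 6 [a12, a21 => a7]; rule 7 [a38, a26 => a5]. Adds a23, a7, a5.
Round 2: rule 4 [a7, a38 => a11]. Adds a11.
Round 3: rule 3 [a11, a26 => a30]. Adds a30.
Round 4: rule 9 [a30, a24 => a13]. Adds a13.
Round 5: rule 1 [a38, a13 => a37]; rule 2 [a13, a23 => a34]. Adds a37, a34.
Closure: {a11, a12, a13, a19, a21, a22, a23, a24, a26, a29, a30, a34, a37, a38, a5, a7} — 16 facts.

16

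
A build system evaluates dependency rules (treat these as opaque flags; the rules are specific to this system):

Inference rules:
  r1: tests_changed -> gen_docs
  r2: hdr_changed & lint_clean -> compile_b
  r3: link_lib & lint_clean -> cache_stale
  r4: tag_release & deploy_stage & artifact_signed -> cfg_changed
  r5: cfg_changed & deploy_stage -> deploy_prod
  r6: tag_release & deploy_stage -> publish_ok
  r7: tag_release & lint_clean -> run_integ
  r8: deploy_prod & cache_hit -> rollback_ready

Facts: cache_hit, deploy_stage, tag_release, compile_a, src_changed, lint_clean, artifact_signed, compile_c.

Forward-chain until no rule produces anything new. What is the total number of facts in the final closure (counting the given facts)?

[1] r4 [tag_release & deploy_stage & artifact_signed -> cfg_changed]; r6 [tag_release & deploy_stage -> publish_ok]; r7 [tag_release & lint_clean -> run_integ]. ⇒ new: cfg_changed, publish_ok, run_integ.
[2] r5 [cfg_changed & deploy_stage -> deploy_prod]. ⇒ new: deploy_prod.
[3] r8 [deploy_prod & cache_hit -> rollback_ready]. ⇒ new: rollback_ready.
Closure: {artifact_signed, cache_hit, cfg_changed, compile_a, compile_c, deploy_prod, deploy_stage, lint_clean, publish_ok, rollback_ready, run_integ, src_changed, tag_release} — 13 facts.

13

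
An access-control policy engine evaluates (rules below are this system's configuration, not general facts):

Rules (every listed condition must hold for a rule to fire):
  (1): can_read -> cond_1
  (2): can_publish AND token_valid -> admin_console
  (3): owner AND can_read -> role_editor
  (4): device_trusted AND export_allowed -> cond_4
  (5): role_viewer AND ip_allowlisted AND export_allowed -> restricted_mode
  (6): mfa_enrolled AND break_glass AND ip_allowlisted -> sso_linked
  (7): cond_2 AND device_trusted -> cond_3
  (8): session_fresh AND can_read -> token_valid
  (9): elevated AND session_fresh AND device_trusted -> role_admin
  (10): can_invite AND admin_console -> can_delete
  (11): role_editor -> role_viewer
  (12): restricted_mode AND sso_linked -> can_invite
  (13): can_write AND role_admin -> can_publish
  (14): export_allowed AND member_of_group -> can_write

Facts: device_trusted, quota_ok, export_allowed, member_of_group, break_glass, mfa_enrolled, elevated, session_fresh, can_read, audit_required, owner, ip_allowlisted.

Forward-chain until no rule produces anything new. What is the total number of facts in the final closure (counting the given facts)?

Round 1 — (1), (3), (4), (6), (8), (9), (14), derive cond_1, role_editor, cond_4, sso_linked, token_valid, role_admin, can_write.
Round 2 — (11), (13), derive role_viewer, can_publish.
Round 3 — (2), (5), derive admin_console, restricted_mode.
Round 4 — (12), derive can_invite.
Round 5 — (10), derive can_delete.
Closure: {admin_console, audit_required, break_glass, can_delete, can_invite, can_publish, can_read, can_write, cond_1, cond_4, device_trusted, elevated, export_allowed, ip_allowlisted, member_of_group, mfa_enrolled, owner, quota_ok, restricted_mode, role_admin, role_editor, role_viewer, session_fresh, sso_linked, token_valid} — 25 facts.

25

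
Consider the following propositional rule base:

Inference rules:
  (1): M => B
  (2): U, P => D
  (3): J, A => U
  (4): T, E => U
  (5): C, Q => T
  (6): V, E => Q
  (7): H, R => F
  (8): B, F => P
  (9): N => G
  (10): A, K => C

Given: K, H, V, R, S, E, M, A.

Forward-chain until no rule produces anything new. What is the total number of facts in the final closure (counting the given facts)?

16

Round 1 — (1), (6), (7), (10), derive B, Q, F, C.
Round 2 — (5), (8), derive T, P.
Round 3 — (4), derive U.
Round 4 — (2), derive D.
Closure: {A, B, C, D, E, F, H, K, M, P, Q, R, S, T, U, V} — 16 facts.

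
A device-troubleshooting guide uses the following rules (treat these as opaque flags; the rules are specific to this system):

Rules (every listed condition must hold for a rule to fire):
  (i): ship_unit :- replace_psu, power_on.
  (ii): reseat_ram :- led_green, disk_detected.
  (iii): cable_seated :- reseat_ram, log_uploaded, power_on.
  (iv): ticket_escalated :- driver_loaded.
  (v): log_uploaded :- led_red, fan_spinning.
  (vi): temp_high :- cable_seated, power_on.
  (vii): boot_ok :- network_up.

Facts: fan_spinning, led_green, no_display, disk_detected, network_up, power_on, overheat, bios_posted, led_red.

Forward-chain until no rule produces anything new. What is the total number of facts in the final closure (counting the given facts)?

14

Round 1 fires (ii), (v), (vii), giving reseat_ram, log_uploaded, boot_ok.
Round 2 fires (iii), giving cable_seated.
Round 3 fires (vi), giving temp_high.
Closure: {bios_posted, boot_ok, cable_seated, disk_detected, fan_spinning, led_green, led_red, log_uploaded, network_up, no_display, overheat, power_on, reseat_ram, temp_high} — 14 facts.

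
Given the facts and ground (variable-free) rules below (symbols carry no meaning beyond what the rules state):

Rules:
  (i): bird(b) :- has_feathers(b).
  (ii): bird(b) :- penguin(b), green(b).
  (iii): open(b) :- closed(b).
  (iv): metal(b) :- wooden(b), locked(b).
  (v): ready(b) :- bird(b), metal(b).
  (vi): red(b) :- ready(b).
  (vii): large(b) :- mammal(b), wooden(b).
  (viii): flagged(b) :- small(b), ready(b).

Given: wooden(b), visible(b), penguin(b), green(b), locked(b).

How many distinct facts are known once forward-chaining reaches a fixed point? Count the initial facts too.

9

Round 1: (ii) [bird(b) :- penguin(b), green(b).]; (iv) [metal(b) :- wooden(b), locked(b).]. Adds bird(b), metal(b).
Round 2: (v) [ready(b) :- bird(b), metal(b).]. Adds ready(b).
Round 3: (vi) [red(b) :- ready(b).]. Adds red(b).
Closure: {bird(b), green(b), locked(b), metal(b), penguin(b), ready(b), red(b), visible(b), wooden(b)} — 9 facts.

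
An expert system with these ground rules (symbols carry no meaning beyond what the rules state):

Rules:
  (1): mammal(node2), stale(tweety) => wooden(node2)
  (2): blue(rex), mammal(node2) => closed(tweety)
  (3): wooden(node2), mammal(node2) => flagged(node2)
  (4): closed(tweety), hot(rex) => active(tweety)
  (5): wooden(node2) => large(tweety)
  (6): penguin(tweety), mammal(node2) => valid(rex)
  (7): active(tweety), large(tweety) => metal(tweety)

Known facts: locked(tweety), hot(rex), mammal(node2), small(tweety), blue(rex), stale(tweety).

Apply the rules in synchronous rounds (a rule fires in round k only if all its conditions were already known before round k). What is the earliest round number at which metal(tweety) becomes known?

3

Round 1 fires (1), (2), giving wooden(node2), closed(tweety).
Round 2 fires (3), (4), (5), giving flagged(node2), active(tweety), large(tweety).
Round 3 fires (7), giving metal(tweety).
metal(tweety) first appears in round 3.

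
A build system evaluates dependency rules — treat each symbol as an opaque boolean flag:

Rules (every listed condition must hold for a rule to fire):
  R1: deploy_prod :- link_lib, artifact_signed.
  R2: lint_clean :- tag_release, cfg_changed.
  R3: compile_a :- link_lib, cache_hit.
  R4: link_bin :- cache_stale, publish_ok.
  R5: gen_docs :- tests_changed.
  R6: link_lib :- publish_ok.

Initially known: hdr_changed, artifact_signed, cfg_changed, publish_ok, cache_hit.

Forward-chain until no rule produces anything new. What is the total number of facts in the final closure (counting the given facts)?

8

[1] R6 [link_lib :- publish_ok.]. ⇒ new: link_lib.
[2] R1 [deploy_prod :- link_lib, artifact_signed.]; R3 [compile_a :- link_lib, cache_hit.]. ⇒ new: deploy_prod, compile_a.
Closure: {artifact_signed, cache_hit, cfg_changed, compile_a, deploy_prod, hdr_changed, link_lib, publish_ok} — 8 facts.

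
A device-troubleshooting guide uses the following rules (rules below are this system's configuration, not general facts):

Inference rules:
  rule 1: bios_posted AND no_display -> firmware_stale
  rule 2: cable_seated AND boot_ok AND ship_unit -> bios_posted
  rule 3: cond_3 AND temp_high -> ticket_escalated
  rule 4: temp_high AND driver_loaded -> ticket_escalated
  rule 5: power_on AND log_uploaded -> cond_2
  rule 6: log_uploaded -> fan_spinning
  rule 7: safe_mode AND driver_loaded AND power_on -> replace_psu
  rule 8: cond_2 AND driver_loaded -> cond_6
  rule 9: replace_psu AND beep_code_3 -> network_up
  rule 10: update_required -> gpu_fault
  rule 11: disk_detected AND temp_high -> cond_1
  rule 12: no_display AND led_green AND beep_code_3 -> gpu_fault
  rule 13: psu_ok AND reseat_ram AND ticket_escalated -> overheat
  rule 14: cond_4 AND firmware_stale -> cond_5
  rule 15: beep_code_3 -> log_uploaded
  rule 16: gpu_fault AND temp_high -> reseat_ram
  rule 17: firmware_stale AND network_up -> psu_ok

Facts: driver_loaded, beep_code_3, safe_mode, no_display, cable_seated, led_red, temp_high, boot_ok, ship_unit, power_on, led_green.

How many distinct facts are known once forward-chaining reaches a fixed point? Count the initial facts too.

Round 1 — rule 2, rule 4, rule 7, rule 12, rule 15, derive bios_posted, ticket_escalated, replace_psu, gpu_fault, log_uploaded.
Round 2 — rule 1, rule 5, rule 6, rule 9, rule 16, derive firmware_stale, cond_2, fan_spinning, network_up, reseat_ram.
Round 3 — rule 8, rule 17, derive cond_6, psu_ok.
Round 4 — rule 13, derive overheat.
Closure: {beep_code_3, bios_posted, boot_ok, cable_seated, cond_2, cond_6, driver_loaded, fan_spinning, firmware_stale, gpu_fault, led_green, led_red, log_uploaded, network_up, no_display, overheat, power_on, psu_ok, replace_psu, reseat_ram, safe_mode, ship_unit, temp_high, ticket_escalated} — 24 facts.

24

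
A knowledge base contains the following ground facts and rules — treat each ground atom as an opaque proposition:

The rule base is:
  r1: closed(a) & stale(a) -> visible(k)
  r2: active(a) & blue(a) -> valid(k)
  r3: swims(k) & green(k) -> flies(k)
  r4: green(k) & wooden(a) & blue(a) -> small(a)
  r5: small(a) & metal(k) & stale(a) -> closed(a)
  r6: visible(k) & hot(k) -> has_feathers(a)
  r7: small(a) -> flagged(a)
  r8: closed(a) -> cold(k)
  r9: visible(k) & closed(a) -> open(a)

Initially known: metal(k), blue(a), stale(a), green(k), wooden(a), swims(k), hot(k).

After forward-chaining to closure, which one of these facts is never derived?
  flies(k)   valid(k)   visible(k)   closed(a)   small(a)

valid(k)

Round 1 fires r3, r4, giving flies(k), small(a).
Round 2 fires r5, r7, giving closed(a), flagged(a).
Round 3 fires r1, r8, giving visible(k), cold(k).
Round 4 fires r6, r9, giving has_feathers(a), open(a).
Derived: flies(k) (round 1), visible(k) (round 3), closed(a) (round 2), small(a) (round 1). valid(k) never appears in any round.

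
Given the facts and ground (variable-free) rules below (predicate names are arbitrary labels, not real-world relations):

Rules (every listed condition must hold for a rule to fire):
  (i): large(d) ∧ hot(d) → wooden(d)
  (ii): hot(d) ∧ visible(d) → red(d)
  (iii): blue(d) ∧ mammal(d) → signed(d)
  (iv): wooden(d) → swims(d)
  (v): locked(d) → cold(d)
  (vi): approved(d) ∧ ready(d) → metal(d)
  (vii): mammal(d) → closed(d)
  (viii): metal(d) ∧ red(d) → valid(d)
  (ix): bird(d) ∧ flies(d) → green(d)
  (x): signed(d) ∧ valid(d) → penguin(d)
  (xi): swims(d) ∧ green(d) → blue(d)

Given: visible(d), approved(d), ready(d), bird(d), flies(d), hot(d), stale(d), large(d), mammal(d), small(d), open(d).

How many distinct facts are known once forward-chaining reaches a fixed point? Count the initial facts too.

21

Round 1: (i) [large(d) ∧ hot(d) → wooden(d)]; (ii) [hot(d) ∧ visible(d) → red(d)]; (vi) [approved(d) ∧ ready(d) → metal(d)]; (vii) [mammal(d) → closed(d)]; (ix) [bird(d) ∧ flies(d) → green(d)]. Adds wooden(d), red(d), metal(d), closed(d), green(d).
Round 2: (iv) [wooden(d) → swims(d)]; (viii) [metal(d) ∧ red(d) → valid(d)]. Adds swims(d), valid(d).
Round 3: (xi) [swims(d) ∧ green(d) → blue(d)]. Adds blue(d).
Round 4: (iii) [blue(d) ∧ mammal(d) → signed(d)]. Adds signed(d).
Round 5: (x) [signed(d) ∧ valid(d) → penguin(d)]. Adds penguin(d).
Closure: {approved(d), bird(d), blue(d), closed(d), flies(d), green(d), hot(d), large(d), mammal(d), metal(d), open(d), penguin(d), ready(d), red(d), signed(d), small(d), stale(d), swims(d), valid(d), visible(d), wooden(d)} — 21 facts.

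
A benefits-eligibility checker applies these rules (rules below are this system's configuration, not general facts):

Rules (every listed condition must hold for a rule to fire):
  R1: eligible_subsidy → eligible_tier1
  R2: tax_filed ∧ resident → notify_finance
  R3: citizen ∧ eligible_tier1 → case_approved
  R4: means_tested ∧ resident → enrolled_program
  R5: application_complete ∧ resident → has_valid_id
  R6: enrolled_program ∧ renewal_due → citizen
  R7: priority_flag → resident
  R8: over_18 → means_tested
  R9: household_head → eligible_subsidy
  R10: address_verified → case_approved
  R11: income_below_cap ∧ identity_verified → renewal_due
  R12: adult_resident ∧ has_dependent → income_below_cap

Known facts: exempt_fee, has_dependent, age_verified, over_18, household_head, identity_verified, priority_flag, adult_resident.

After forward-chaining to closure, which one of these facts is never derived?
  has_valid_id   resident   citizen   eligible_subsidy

Round 1 fires R7, R8, R9, R12, giving resident, means_tested, eligible_subsidy, income_below_cap.
Round 2 fires R1, R4, R11, giving eligible_tier1, enrolled_program, renewal_due.
Round 3 fires R6, giving citizen.
Round 4 fires R3, giving case_approved.
Derived: resident (round 1), eligible_subsidy (round 1), citizen (round 3). has_valid_id never appears in any round.

has_valid_id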